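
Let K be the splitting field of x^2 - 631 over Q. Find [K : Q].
[K : Q] = 2

f(x) = x^2 - 631 factors as (x - √631)(x + √631). The splitting field is K = Q(√631). Since 631 is squarefree and > 1, it is not a perfect square, so x^2 - 631 is irreducible over Q and [Q(√631) : Q] = 2. Hence [K : Q] = 2.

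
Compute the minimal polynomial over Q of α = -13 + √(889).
m_α(x) = x^2 + 26x - 720

From α + 13 = √(889), squaring gives (α + 13)^2 = 889, i.e. α^2 + 26α + 169 = 889, so α^2 + 26α - 720 = 0. The discriminant of x^2 + 26x - 720 is (26)^2 - 4·(-720) = 676 + 2880 = 3556, and 4·(889) is not a perfect square in Q since 889 is squarefree and ≠ 1. Hence x^2 + 26x - 720 is irreducible over Q and is the minimal polynomial of α.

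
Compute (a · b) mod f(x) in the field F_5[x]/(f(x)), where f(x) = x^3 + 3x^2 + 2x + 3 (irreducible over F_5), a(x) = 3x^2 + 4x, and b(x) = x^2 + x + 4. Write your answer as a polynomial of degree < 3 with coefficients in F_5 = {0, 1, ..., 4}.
a · b ≡ x^2 + x + 1 (mod f(x))

Multiply in F_5[x]: a(x)·b(x) = (3x^2 + 4x)·(x^2 + x + 4) = 3x^4 + 2x^3 + x^2 + x. This has degree ≥ 3, so divide by f(x) over F_5: 3x^4 + 2x^3 + x^2 + x = (3x + 3)·(x^3 + 3x^2 + 2x + 3) + (x^2 + x + 1). Hence a·b ≡ x^2 + x + 1 (mod f). (F_5[x]/(f) is a field with 5^3 = 125 elements since f is irreducible of degree 3.)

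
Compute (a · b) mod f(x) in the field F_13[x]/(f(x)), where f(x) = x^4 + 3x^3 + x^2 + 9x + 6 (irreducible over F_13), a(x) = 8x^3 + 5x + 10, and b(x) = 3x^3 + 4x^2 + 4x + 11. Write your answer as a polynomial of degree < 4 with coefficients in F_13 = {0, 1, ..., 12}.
a · b ≡ x^3 + 3x^2 + 10x + 6 (mod f(x))

Multiply in F_13[x]: a(x)·b(x) = (8x^3 + 5x + 10)·(3x^3 + 4x^2 + 4x + 11) = 11x^6 + 6x^5 + 8x^4 + 8x^3 + 8x^2 + 4x + 6. This has degree ≥ 4, so divide by f(x) over F_13: 11x^6 + 6x^5 + 8x^4 + 8x^3 + 8x^2 + 4x + 6 = (11x^2 + 12x)·(x^4 + 3x^3 + x^2 + 9x + 6) + (x^3 + 3x^2 + 10x + 6). Hence a·b ≡ x^3 + 3x^2 + 10x + 6 (mod f). (F_13[x]/(f) is a field with 13^4 = 28561 elements since f is irreducible of degree 4.)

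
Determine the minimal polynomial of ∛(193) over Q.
m_α(x) = x^3 - 193

α satisfies α^3 = 193, so x^3 - 193 annihilates α. By the rational root test, a rational root p/q (in lowest terms) of x^3 - 193 would satisfy p^3 = 193 q^3, forcing q = 1 and p^3 = 193; but 193 is not a perfect cube, contradiction. A monic cubic over Q with no rational root is irreducible (any nontrivial factorization would include a linear factor). Hence x^3 - 193 is the minimal polynomial of α, and in particular [Q(α):Q] = 3.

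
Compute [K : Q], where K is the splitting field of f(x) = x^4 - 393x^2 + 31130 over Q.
[K : Q] = 4

Solving the quadratic in x^2: x^2 = (393 ± √(393^2 - 4·31130))/2 = (393 ± √29929)/2 = (393 ± 173)/2, giving x^2 = 283 or x^2 = 110. So f(x) = (x^2 - 283)(x^2 - 110) and the roots of f are ±√283, ±√110. Hence the splitting field is K = Q(√283, √110). Since 283 and 110 are distinct squarefree integers > 1, their product 31130 is not a perfect square, so √110 ∉ Q(√283). By the tower law [K:Q] = [Q(√283,√110):Q(√283)] · [Q(√283):Q] = 2 · 2 = 4.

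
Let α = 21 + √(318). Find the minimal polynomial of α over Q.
m_α(x) = x^2 - 42x + 123

From α - 21 = √(318), squaring gives (α - 21)^2 = 318, i.e. α^2 - 42α + 441 = 318, so α^2 - 42α + 123 = 0. The discriminant of x^2 - 42x + 123 is (-42)^2 - 4·(123) = 1764 - 492 = 1272, and 4·(318) is not a perfect square in Q since 318 is squarefree and ≠ 1. Hence x^2 - 42x + 123 is irreducible over Q and is the minimal polynomial of α.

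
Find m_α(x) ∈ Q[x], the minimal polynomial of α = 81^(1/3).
m_α(x) = x^3 - 81

α satisfies α^3 = 81, so x^3 - 81 annihilates α. By the rational root test, a rational root p/q (in lowest terms) of x^3 - 81 would satisfy p^3 = 81 q^3, forcing q = 1 and p^3 = 81; but 81 is not a perfect cube, contradiction. A monic cubic over Q with no rational root is irreducible (any nontrivial factorization would include a linear factor). Hence x^3 - 81 is the minimal polynomial of α, and in particular [Q(α):Q] = 3.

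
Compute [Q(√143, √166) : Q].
[Q(√143, √166) : Q] = 4

[Q(√143):Q] = 2 (min poly x^2 - 143, irreducible since 143 is squarefree > 1). For the top step, suppose √166 ∈ Q(√143), say √166 = c + d√143 with c, d ∈ Q. Squaring: 166 = c^2 + 143d^2 + 2cd√143. Since √143 ∉ Q this forces 2cd = 0. If d = 0 then √166 = c ∈ Q, contradicting 166 squarefree > 1. If c = 0 then 166 = 143d^2, so 143·166 = (143d)^2 is a perfect square in Q — but 143·166 = 23738 is not a perfect square (since 143 and 166 are distinct squarefree integers). Contradiction. Hence √166 ∉ Q(√143), so x^2 - 166 stays irreducible over Q(√143) and [Q(√143, √166) : Q(√143)] = 2. By the tower law, [Q(√143, √166) : Q] = 2 · 2 = 4.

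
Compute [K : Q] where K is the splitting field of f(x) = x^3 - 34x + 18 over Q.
[K : Q] = 6

By the rational root test, any rational root of the monic integer polynomial f(x) = x^3 - 34x + 18 must be an integer dividing the constant term 18, i.e. one of ±{1, 2, 3, 6, 9, 18}. Evaluating: f(1) = -15, f(-1) = 51, f(2) = -42, f(-2) = 78, f(3) = -57, f(-3) = 93, f(6) = 30, f(-6) = 6, f(9) = 441, f(-9) = -405, f(18) = 5238, f(-18) = -5202; none is 0, so f has no rational root and is therefore irreducible over Q (a cubic with no linear factor over a field is irreducible). For an irreducible cubic, the Galois group is A_3 or S_3 according as the discriminant disc(f) = -4a^3 - 27b^2 = -4·(-34)^3 - 27·(18)^2 = 148468 is or is not a square in Q. Here disc(f) = 148468 is not a perfect square in Q, so the Galois group of f over Q is not contained in A_3 and must be all of S_3. The splitting field has degree |S_3| = 6 over Q, so [K : Q] = 6.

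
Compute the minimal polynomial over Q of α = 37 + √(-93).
m_α(x) = x^2 - 74x + 1462

From α - 37 = √(-93), squaring gives (α - 37)^2 = -93, i.e. α^2 - 74α + 1369 = -93, so α^2 - 74α + 1462 = 0. The discriminant of x^2 - 74x + 1462 is (-74)^2 - 4·(1462) = 5476 - 5848 = -372, and 4·(-93) is not a perfect square in Q since -93 is squarefree and ≠ 1. Hence x^2 - 74x + 1462 is irreducible over Q and is the minimal polynomial of α.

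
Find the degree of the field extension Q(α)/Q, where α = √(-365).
[Q(α):Q] = 2

[Q(α):Q] equals the degree of the minimal polynomial of α. Here α^2 = -365 and x^2 + 365 is irreducible (d = -365 is squarefree, ≠ 1, hence not a square), so deg(m_α) = 2. Thus [Q(α):Q] = 2.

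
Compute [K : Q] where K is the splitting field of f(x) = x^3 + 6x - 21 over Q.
[K : Q] = 6

By the rational root test, any rational root of the monic integer polynomial f(x) = x^3 + 6x - 21 must be an integer dividing the constant term -21, i.e. one of ±{1, 3, 7, 21}. Evaluating: f(1) = -14, f(-1) = -28, f(3) = 24, f(-3) = -66, f(7) = 364, f(-7) = -406, f(21) = 9366, f(-21) = -9408; none is 0, so f has no rational root and is therefore irreducible over Q (a cubic with no linear factor over a field is irreducible). For an irreducible cubic, the Galois group is A_3 or S_3 according as the discriminant disc(f) = -4a^3 - 27b^2 = -4·(6)^3 - 27·(-21)^2 = -12771 is or is not a square in Q. Here disc(f) = -12771 is not a perfect square in Q, so the Galois group of f over Q is not contained in A_3 and must be all of S_3. The splitting field has degree |S_3| = 6 over Q, so [K : Q] = 6.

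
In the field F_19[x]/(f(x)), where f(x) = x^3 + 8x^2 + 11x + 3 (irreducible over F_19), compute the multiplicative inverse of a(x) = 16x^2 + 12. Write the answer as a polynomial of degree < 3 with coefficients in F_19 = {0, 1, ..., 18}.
a(x)^(-1) ≡ 7x^2 + 8x + 6 (mod f(x))

Since f is irreducible over F_19, F_19[x]/(f) is a field and a(x) ≠ 0 has an inverse. Apply the extended Euclidean algorithm to f(x) and a(x) in F_19[x]: f(x) = (6x + 10)·a(x) + (15x + 16);  a(x) = (15x + 3)·(15x + 16) + (2). The last nonzero remainder is the constant 2 = gcd(f, a) in F_19. Back-substituting through the division chain expresses 2 = s(x)·a(x) + t(x)·f(x) with s(x) ≡ 14x^2 + 16x + 12 (mod f), so (14x^2 + 16x + 12)·a(x) ≡ 2 (mod f). Multiplying by 2^(-1) ≡ 10 in F_19 gives a(x)^(-1) ≡ 10·(14x^2 + 16x + 12) ≡ 7x^2 + 8x + 6 (mod f). Check: (16x^2 + 12)·(7x^2 + 8x + 6) = 17x^4 + 14x^3 + 9x^2 + x + 15 ≡ 1 (mod x^3 + 8x^2 + 11x + 3).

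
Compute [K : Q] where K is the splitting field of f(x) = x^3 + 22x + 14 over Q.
[K : Q] = 6

By the rational root test, any rational root of the monic integer polynomial f(x) = x^3 + 22x + 14 must be an integer dividing the constant term 14, i.e. one of ±{1, 2, 7, 14}. Evaluating: f(1) = 37, f(-1) = -9, f(2) = 66, f(-2) = -38, f(7) = 511, f(-7) = -483, f(14) = 3066, f(-14) = -3038; none is 0, so f has no rational root and is therefore irreducible over Q (a cubic with no linear factor over a field is irreducible). For an irreducible cubic, the Galois group is A_3 or S_3 according as the discriminant disc(f) = -4a^3 - 27b^2 = -4·(22)^3 - 27·(14)^2 = -47884 is or is not a square in Q. Here disc(f) = -47884 is not a perfect square in Q, so the Galois group of f over Q is not contained in A_3 and must be all of S_3. The splitting field has degree |S_3| = 6 over Q, so [K : Q] = 6.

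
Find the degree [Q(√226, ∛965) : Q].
[Q(√226, ∛965) : Q] = 6

Let L = Q(√226, ∛965). Since Q(√226) ⊂ L and [Q(√226):Q] = 2, the tower law gives 2 | [L:Q]. Likewise Q(∛965) ⊂ L with [Q(∛965):Q] = 3 (because 965 is not a perfect cube), so 3 | [L:Q]. As gcd(2,3) = 1, [L:Q] is divisible by 6. Conversely L is generated over Q by √226 and ∛965, so [L:Q] ≤ 2·3 = 6. Therefore [Q(√226, ∛965) : Q] = 6.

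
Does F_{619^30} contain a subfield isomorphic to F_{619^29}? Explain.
No: F_{619^29} is not a subfield of F_{619^30}

F_{p^m} embeds in F_{p^n} iff m | n. Here 29 ∤ 30 (since 30 = 1·29 + 1 with remainder 1 ≠ 0), so F_{619^29} is not a subfield of F_{619^30}. Equivalently: if it were, the tower law would give 29 = [F_{619^29}:F_619] dividing [F_{619^30}:F_619] = 30, contradiction.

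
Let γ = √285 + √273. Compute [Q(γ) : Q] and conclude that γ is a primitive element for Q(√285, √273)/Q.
[Q(γ) : Q] = 4 (equivalently, Q(γ) = Q(√285, √273))

Obviously Q(γ) ⊆ Q(√285, √273), and [Q(√285, √273):Q] = 4 (since 285, 273 are distinct squarefree integers > 1 with 77805 not a perfect square). To show equality we compute the minimal polynomial of γ. From γ = √285 + √273: γ^2 = 285 + 2√(77805) + 273 = 558 + 2√(77805), so γ^2 - 558 = 2√(77805); squaring, (γ^2 - 558)^2 = 4·77805, i.e. γ^4 - 1116γ^2 + 311364 - 311220 = 0, i.e. γ^4 - 1116γ^2 + 144 = 0. So γ is a root of x^4 - 1116x^2 + 144. This polynomial is irreducible over Q: it has no rational root (each ±√285 ± √273 is irrational), and any factorization into two quadratics over Q would force √(77805) ∈ Q (pairing opposite roots) or √285, √273 ∈ Q (other pairings), all impossible. Hence [Q(γ):Q] = 4 = [Q(√285, √273):Q], so Q(γ) = Q(√285, √273).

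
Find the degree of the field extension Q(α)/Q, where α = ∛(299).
[Q(α):Q] = 3

The minimal polynomial of α is x^3 - 299, irreducible over Q since 299 is not a perfect cube (so x^3 - 299 has no rational root). Hence [Q(α):Q] = deg(m_α) = 3.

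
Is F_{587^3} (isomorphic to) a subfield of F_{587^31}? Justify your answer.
No: F_{587^3} is not a subfield of F_{587^31}

F_{p^m} embeds in F_{p^n} iff m | n. Here 3 ∤ 31 (since 31 = 10·3 + 1 with remainder 1 ≠ 0), so F_{587^3} is not a subfield of F_{587^31}. Equivalently: if it were, the tower law would give 3 = [F_{587^3}:F_587] dividing [F_{587^31}:F_587] = 31, contradiction.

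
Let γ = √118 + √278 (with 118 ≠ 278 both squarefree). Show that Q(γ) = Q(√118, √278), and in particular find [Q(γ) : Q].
[Q(γ) : Q] = 4 (equivalently, Q(γ) = Q(√118, √278))

Obviously Q(γ) ⊆ Q(√118, √278), and [Q(√118, √278):Q] = 4 (since 118, 278 are distinct squarefree integers > 1 with 32804 not a perfect square). To show equality we compute the minimal polynomial of γ. From γ = √118 + √278: γ^2 = 118 + 2√(32804) + 278 = 396 + 2√(32804), so γ^2 - 396 = 2√(32804); squaring, (γ^2 - 396)^2 = 4·32804, i.e. γ^4 - 792γ^2 + 156816 - 131216 = 0, i.e. γ^4 - 792γ^2 + 25600 = 0. So γ is a root of x^4 - 792x^2 + 25600. This polynomial is irreducible over Q: it has no rational root (each ±√118 ± √278 is irrational), and any factorization into two quadratics over Q would force √(32804) ∈ Q (pairing opposite roots) or √118, √278 ∈ Q (other pairings), all impossible. Hence [Q(γ):Q] = 4 = [Q(√118, √278):Q], so Q(γ) = Q(√118, √278).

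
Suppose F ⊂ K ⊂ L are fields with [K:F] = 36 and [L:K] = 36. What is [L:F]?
[L:F] = 1296

The tower law says that for any tower of field extensions F ⊂ K ⊂ L with finite degrees, [L:F] = [L:K] · [K:F]. Here this gives [L:F] = 36 · 36 = 1296.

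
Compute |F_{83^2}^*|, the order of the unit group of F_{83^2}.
|F_{83^2}^*| = 6888

F_{83^2} has 83^2 = 6889 elements; its multiplicative group consists of all nonzero elements, so |F_{83^2}^*| = 6889 - 1 = 6888. (It is cyclic since any finite subgroup of the multiplicative group of a field is cyclic.)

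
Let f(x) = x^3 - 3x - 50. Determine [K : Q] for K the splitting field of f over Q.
[K : Q] = 6

By the rational root test, any rational root of the monic integer polynomial f(x) = x^3 - 3x - 50 must be an integer dividing the constant term -50, i.e. one of ±{1, 2, 5, 10, 25, 50}. Evaluating: f(1) = -52, f(-1) = -48, f(2) = -48, f(-2) = -52, f(5) = 60, f(-5) = -160, f(10) = 920, f(-10) = -1020, f(25) = 15500, f(-25) = -15600, f(50) = 124800, f(-50) = -124900; none is 0, so f has no rational root and is therefore irreducible over Q (a cubic with no linear factor over a field is irreducible). For an irreducible cubic, the Galois group is A_3 or S_3 according as the discriminant disc(f) = -4a^3 - 27b^2 = -4·(-3)^3 - 27·(-50)^2 = -67392 is or is not a square in Q. Here disc(f) = -67392 is not a perfect square in Q, so the Galois group of f over Q is not contained in A_3 and must be all of S_3. The splitting field has degree |S_3| = 6 over Q, so [K : Q] = 6.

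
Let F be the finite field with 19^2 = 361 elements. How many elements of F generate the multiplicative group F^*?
There are φ(360) = 96 primitive elements

F_q^* is cyclic of order q - 1 = 360. A cyclic group of order m has exactly φ(m) generators. Here m = 360 = 2^3 · 3^2 · 5, so the number of primitive elements is φ(360) = 96.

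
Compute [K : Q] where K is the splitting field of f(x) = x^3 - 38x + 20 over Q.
[K : Q] = 6

By the rational root test, any rational root of the monic integer polynomial f(x) = x^3 - 38x + 20 must be an integer dividing the constant term 20, i.e. one of ±{1, 2, 4, 5, 10, 20}. Evaluating: f(1) = -17, f(-1) = 57, f(2) = -48, f(-2) = 88, f(4) = -68, f(-4) = 108, f(5) = -45, f(-5) = 85, f(10) = 640, f(-10) = -600, f(20) = 7260, f(-20) = -7220; none is 0, so f has no rational root and is therefore irreducible over Q (a cubic with no linear factor over a field is irreducible). For an irreducible cubic, the Galois group is A_3 or S_3 according as the discriminant disc(f) = -4a^3 - 27b^2 = -4·(-38)^3 - 27·(20)^2 = 208688 is or is not a square in Q. Here disc(f) = 208688 is not a perfect square in Q, so the Galois group of f over Q is not contained in A_3 and must be all of S_3. The splitting field has degree |S_3| = 6 over Q, so [K : Q] = 6.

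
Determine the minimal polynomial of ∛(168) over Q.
m_α(x) = x^3 - 168

α satisfies α^3 = 168, so x^3 - 168 annihilates α. By the rational root test, a rational root p/q (in lowest terms) of x^3 - 168 would satisfy p^3 = 168 q^3, forcing q = 1 and p^3 = 168; but 168 is not a perfect cube, contradiction. A monic cubic over Q with no rational root is irreducible (any nontrivial factorization would include a linear factor). Hence x^3 - 168 is the minimal polynomial of α, and in particular [Q(α):Q] = 3.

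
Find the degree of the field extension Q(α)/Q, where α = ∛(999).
[Q(α):Q] = 3

The minimal polynomial of α is x^3 - 999, irreducible over Q since 999 is not a perfect cube (so x^3 - 999 has no rational root). Hence [Q(α):Q] = deg(m_α) = 3.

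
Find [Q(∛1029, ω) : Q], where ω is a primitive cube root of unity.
[Q(∛1029, ω) : Q] = 6

[Q(∛1029):Q] = 3 (min poly x^3 - 1029, irreducible since 1029 is not a perfect cube). [Q(ω):Q] = 2 (min poly x^2 + x + 1). Since Q(∛1029) ⊂ R and ω ∉ R, we have ω ∉ Q(∛1029), so x^2 + x + 1 remains irreducible over Q(∛1029) and [Q(∛1029, ω) : Q(∛1029)] = 2. By the tower law, [Q(∛1029, ω) : Q] = 3 · 2 = 6. (In fact Q(∛1029, ω) is the splitting field of x^3 - 1029 over Q.)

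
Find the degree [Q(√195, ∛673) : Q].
[Q(√195, ∛673) : Q] = 6

Let L = Q(√195, ∛673). Since Q(√195) ⊂ L and [Q(√195):Q] = 2, the tower law gives 2 | [L:Q]. Likewise Q(∛673) ⊂ L with [Q(∛673):Q] = 3 (because 673 is not a perfect cube), so 3 | [L:Q]. As gcd(2,3) = 1, [L:Q] is divisible by 6. Conversely L is generated over Q by √195 and ∛673, so [L:Q] ≤ 2·3 = 6. Therefore [Q(√195, ∛673) : Q] = 6.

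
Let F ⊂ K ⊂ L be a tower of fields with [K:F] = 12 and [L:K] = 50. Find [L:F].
[L:F] = 600

The tower law says that for any tower of field extensions F ⊂ K ⊂ L with finite degrees, [L:F] = [L:K] · [K:F]. Here this gives [L:F] = 50 · 12 = 600.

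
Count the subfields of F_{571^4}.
F_{571^4} has 3 subfields

The subfields of F_{p^n} are exactly the fields F_{p^d} for d | n (each is the fixed field of the unique index-d subgroup of Gal(F_{p^n}/F_p) ≅ Z/nZ). The divisors of n = 4 are {1, 2, 4}, giving 3 subfields: F_{571^1}, F_{571^2}, F_{571^4}.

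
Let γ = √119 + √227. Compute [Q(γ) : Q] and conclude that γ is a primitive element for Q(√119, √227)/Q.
[Q(γ) : Q] = 4 (equivalently, Q(γ) = Q(√119, √227))

Obviously Q(γ) ⊆ Q(√119, √227), and [Q(√119, √227):Q] = 4 (since 119, 227 are distinct squarefree integers > 1 with 27013 not a perfect square). To show equality we compute the minimal polynomial of γ. From γ = √119 + √227: γ^2 = 119 + 2√(27013) + 227 = 346 + 2√(27013), so γ^2 - 346 = 2√(27013); squaring, (γ^2 - 346)^2 = 4·27013, i.e. γ^4 - 692γ^2 + 119716 - 108052 = 0, i.e. γ^4 - 692γ^2 + 11664 = 0. So γ is a root of x^4 - 692x^2 + 11664. This polynomial is irreducible over Q: it has no rational root (each ±√119 ± √227 is irrational), and any factorization into two quadratics over Q would force √(27013) ∈ Q (pairing opposite roots) or √119, √227 ∈ Q (other pairings), all impossible. Hence [Q(γ):Q] = 4 = [Q(√119, √227):Q], so Q(γ) = Q(√119, √227).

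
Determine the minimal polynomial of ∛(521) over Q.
m_α(x) = x^3 - 521

α satisfies α^3 = 521, so x^3 - 521 annihilates α. By the rational root test, a rational root p/q (in lowest terms) of x^3 - 521 would satisfy p^3 = 521 q^3, forcing q = 1 and p^3 = 521; but 521 is not a perfect cube, contradiction. A monic cubic over Q with no rational root is irreducible (any nontrivial factorization would include a linear factor). Hence x^3 - 521 is the minimal polynomial of α, and in particular [Q(α):Q] = 3.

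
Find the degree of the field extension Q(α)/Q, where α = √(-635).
[Q(α):Q] = 2

[Q(α):Q] equals the degree of the minimal polynomial of α. Here α^2 = -635 and x^2 + 635 is irreducible (d = -635 is squarefree, ≠ 1, hence not a square), so deg(m_α) = 2. Thus [Q(α):Q] = 2.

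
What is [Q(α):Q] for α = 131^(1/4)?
[Q(α):Q] = 4

α is a root of x^4 - 131. By Eisenstein's criterion at the prime p = 131 (which divides the constant term 131 but p^2 = 17161 does not, since 131 is squarefree), x^4 - 131 is irreducible over Q. Hence [Q(α):Q] = 4.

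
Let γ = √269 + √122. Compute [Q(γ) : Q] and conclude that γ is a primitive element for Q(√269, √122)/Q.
[Q(γ) : Q] = 4 (equivalently, Q(γ) = Q(√269, √122))

Obviously Q(γ) ⊆ Q(√269, √122), and [Q(√269, √122):Q] = 4 (since 269, 122 are distinct squarefree integers > 1 with 32818 not a perfect square). To show equality we compute the minimal polynomial of γ. From γ = √269 + √122: γ^2 = 269 + 2√(32818) + 122 = 391 + 2√(32818), so γ^2 - 391 = 2√(32818); squaring, (γ^2 - 391)^2 = 4·32818, i.e. γ^4 - 782γ^2 + 152881 - 131272 = 0, i.e. γ^4 - 782γ^2 + 21609 = 0. So γ is a root of x^4 - 782x^2 + 21609. This polynomial is irreducible over Q: it has no rational root (each ±√269 ± √122 is irrational), and any factorization into two quadratics over Q would force √(32818) ∈ Q (pairing opposite roots) or √269, √122 ∈ Q (other pairings), all impossible. Hence [Q(γ):Q] = 4 = [Q(√269, √122):Q], so Q(γ) = Q(√269, √122).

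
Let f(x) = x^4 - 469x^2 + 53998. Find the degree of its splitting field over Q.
[K : Q] = 4

Solving the quadratic in x^2: x^2 = (469 ± √(469^2 - 4·53998))/2 = (469 ± √3969)/2 = (469 ± 63)/2, giving x^2 = 266 or x^2 = 203. So f(x) = (x^2 - 266)(x^2 - 203) and the roots of f are ±√266, ±√203. Hence the splitting field is K = Q(√266, √203). Since 266 and 203 are distinct squarefree integers > 1, their product 53998 is not a perfect square, so √203 ∉ Q(√266). By the tower law [K:Q] = [Q(√266,√203):Q(√266)] · [Q(√266):Q] = 2 · 2 = 4.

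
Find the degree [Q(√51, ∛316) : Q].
[Q(√51, ∛316) : Q] = 6

Let L = Q(√51, ∛316). Since Q(√51) ⊂ L and [Q(√51):Q] = 2, the tower law gives 2 | [L:Q]. Likewise Q(∛316) ⊂ L with [Q(∛316):Q] = 3 (because 316 is not a perfect cube), so 3 | [L:Q]. As gcd(2,3) = 1, [L:Q] is divisible by 6. Conversely L is generated over Q by √51 and ∛316, so [L:Q] ≤ 2·3 = 6. Therefore [Q(√51, ∛316) : Q] = 6.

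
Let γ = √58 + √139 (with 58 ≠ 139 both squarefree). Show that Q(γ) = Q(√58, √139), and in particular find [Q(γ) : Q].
[Q(γ) : Q] = 4 (equivalently, Q(γ) = Q(√58, √139))

Obviously Q(γ) ⊆ Q(√58, √139), and [Q(√58, √139):Q] = 4 (since 58, 139 are distinct squarefree integers > 1 with 8062 not a perfect square). To show equality we compute the minimal polynomial of γ. From γ = √58 + √139: γ^2 = 58 + 2√(8062) + 139 = 197 + 2√(8062), so γ^2 - 197 = 2√(8062); squaring, (γ^2 - 197)^2 = 4·8062, i.e. γ^4 - 394γ^2 + 38809 - 32248 = 0, i.e. γ^4 - 394γ^2 + 6561 = 0. So γ is a root of x^4 - 394x^2 + 6561. This polynomial is irreducible over Q: it has no rational root (each ±√58 ± √139 is irrational), and any factorization into two quadratics over Q would force √(8062) ∈ Q (pairing opposite roots) or √58, √139 ∈ Q (other pairings), all impossible. Hence [Q(γ):Q] = 4 = [Q(√58, √139):Q], so Q(γ) = Q(√58, √139).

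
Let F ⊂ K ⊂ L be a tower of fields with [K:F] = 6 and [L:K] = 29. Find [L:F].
[L:F] = 174

The tower law says that for any tower of field extensions F ⊂ K ⊂ L with finite degrees, [L:F] = [L:K] · [K:F]. Here this gives [L:F] = 29 · 6 = 174.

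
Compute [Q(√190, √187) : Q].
[Q(√190, √187) : Q] = 4

[Q(√190):Q] = 2 (min poly x^2 - 190, irreducible since 190 is squarefree > 1). For the top step, suppose √187 ∈ Q(√190), say √187 = c + d√190 with c, d ∈ Q. Squaring: 187 = c^2 + 190d^2 + 2cd√190. Since √190 ∉ Q this forces 2cd = 0. If d = 0 then √187 = c ∈ Q, contradicting 187 squarefree > 1. If c = 0 then 187 = 190d^2, so 190·187 = (190d)^2 is a perfect square in Q — but 190·187 = 35530 is not a perfect square (since 190 and 187 are distinct squarefree integers). Contradiction. Hence √187 ∉ Q(√190), so x^2 - 187 stays irreducible over Q(√190) and [Q(√190, √187) : Q(√190)] = 2. By the tower law, [Q(√190, √187) : Q] = 2 · 2 = 4.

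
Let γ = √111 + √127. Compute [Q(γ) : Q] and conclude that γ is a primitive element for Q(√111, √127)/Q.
[Q(γ) : Q] = 4 (equivalently, Q(γ) = Q(√111, √127))

Obviously Q(γ) ⊆ Q(√111, √127), and [Q(√111, √127):Q] = 4 (since 111, 127 are distinct squarefree integers > 1 with 14097 not a perfect square). To show equality we compute the minimal polynomial of γ. From γ = √111 + √127: γ^2 = 111 + 2√(14097) + 127 = 238 + 2√(14097), so γ^2 - 238 = 2√(14097); squaring, (γ^2 - 238)^2 = 4·14097, i.e. γ^4 - 476γ^2 + 56644 - 56388 = 0, i.e. γ^4 - 476γ^2 + 256 = 0. So γ is a root of x^4 - 476x^2 + 256. This polynomial is irreducible over Q: it has no rational root (each ±√111 ± √127 is irrational), and any factorization into two quadratics over Q would force √(14097) ∈ Q (pairing opposite roots) or √111, √127 ∈ Q (other pairings), all impossible. Hence [Q(γ):Q] = 4 = [Q(√111, √127):Q], so Q(γ) = Q(√111, √127).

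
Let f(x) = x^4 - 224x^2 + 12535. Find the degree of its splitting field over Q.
[K : Q] = 4

Solving the quadratic in x^2: x^2 = (224 ± √(224^2 - 4·12535))/2 = (224 ± √36)/2 = (224 ± 6)/2, giving x^2 = 109 or x^2 = 115. So f(x) = (x^2 - 109)(x^2 - 115) and the roots of f are ±√109, ±√115. Hence the splitting field is K = Q(√109, √115). Since 109 and 115 are distinct squarefree integers > 1, their product 12535 is not a perfect square, so √115 ∉ Q(√109). By the tower law [K:Q] = [Q(√109,√115):Q(√109)] · [Q(√109):Q] = 2 · 2 = 4.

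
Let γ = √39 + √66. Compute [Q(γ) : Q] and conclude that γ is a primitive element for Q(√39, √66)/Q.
[Q(γ) : Q] = 4 (equivalently, Q(γ) = Q(√39, √66))

Obviously Q(γ) ⊆ Q(√39, √66), and [Q(√39, √66):Q] = 4 (since 39, 66 are distinct squarefree integers > 1 with 2574 not a perfect square). To show equality we compute the minimal polynomial of γ. From γ = √39 + √66: γ^2 = 39 + 2√(2574) + 66 = 105 + 2√(2574), so γ^2 - 105 = 2√(2574); squaring, (γ^2 - 105)^2 = 4·2574, i.e. γ^4 - 210γ^2 + 11025 - 10296 = 0, i.e. γ^4 - 210γ^2 + 729 = 0. So γ is a root of x^4 - 210x^2 + 729. This polynomial is irreducible over Q: it has no rational root (each ±√39 ± √66 is irrational), and any factorization into two quadratics over Q would force √(2574) ∈ Q (pairing opposite roots) or √39, √66 ∈ Q (other pairings), all impossible. Hence [Q(γ):Q] = 4 = [Q(√39, √66):Q], so Q(γ) = Q(√39, √66).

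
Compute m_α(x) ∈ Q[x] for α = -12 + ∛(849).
m_α(x) = x^3 + 36x^2 + 432x + 879

Set β = α + 12 = ∛(849), so β^3 = 849. Then (α + 12)^3 - 849 = 0, i.e. α is a root of g(x) = (x + 12)^3 - 849 = x^3 + 36x^2 + 432x + 879. Since g(x) = h(x + 12) where h(x) = x^3 - 849, and h is irreducible over Q (because 849 is not a perfect cube, so h has no rational root, and a monic cubic with no rational root is irreducible), g is also irreducible (irreducibility is preserved under the substitution x → x + 12). Hence m_α(x) = x^3 + 36x^2 + 432x + 879.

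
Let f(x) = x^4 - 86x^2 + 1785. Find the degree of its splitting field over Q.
[K : Q] = 4

Solving the quadratic in x^2: x^2 = (86 ± √(86^2 - 4·1785))/2 = (86 ± √256)/2 = (86 ± 16)/2, giving x^2 = 51 or x^2 = 35. So f(x) = (x^2 - 51)(x^2 - 35) and the roots of f are ±√51, ±√35. Hence the splitting field is K = Q(√51, √35). Since 51 and 35 are distinct squarefree integers > 1, their product 1785 is not a perfect square, so √35 ∉ Q(√51). By the tower law [K:Q] = [Q(√51,√35):Q(√51)] · [Q(√51):Q] = 2 · 2 = 4.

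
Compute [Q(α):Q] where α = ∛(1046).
[Q(α):Q] = 3

The minimal polynomial of α is x^3 - 1046, irreducible over Q since 1046 is not a perfect cube (so x^3 - 1046 has no rational root). Hence [Q(α):Q] = deg(m_α) = 3.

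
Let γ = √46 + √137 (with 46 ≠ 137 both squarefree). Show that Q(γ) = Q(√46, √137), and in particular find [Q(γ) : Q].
[Q(γ) : Q] = 4 (equivalently, Q(γ) = Q(√46, √137))

Obviously Q(γ) ⊆ Q(√46, √137), and [Q(√46, √137):Q] = 4 (since 46, 137 are distinct squarefree integers > 1 with 6302 not a perfect square). To show equality we compute the minimal polynomial of γ. From γ = √46 + √137: γ^2 = 46 + 2√(6302) + 137 = 183 + 2√(6302), so γ^2 - 183 = 2√(6302); squaring, (γ^2 - 183)^2 = 4·6302, i.e. γ^4 - 366γ^2 + 33489 - 25208 = 0, i.e. γ^4 - 366γ^2 + 8281 = 0. So γ is a root of x^4 - 366x^2 + 8281. This polynomial is irreducible over Q: it has no rational root (each ±√46 ± √137 is irrational), and any factorization into two quadratics over Q would force √(6302) ∈ Q (pairing opposite roots) or √46, √137 ∈ Q (other pairings), all impossible. Hence [Q(γ):Q] = 4 = [Q(√46, √137):Q], so Q(γ) = Q(√46, √137).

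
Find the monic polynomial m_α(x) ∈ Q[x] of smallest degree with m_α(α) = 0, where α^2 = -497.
m_α(x) = x^2 + 497

α satisfies α^2 + 497 = 0, so x^2 + 497 annihilates α. Since d = -497 is squarefree and ≠ 1, it is not a perfect square in Q, so x^2 + 497 has no rational root and is therefore irreducible over Q (a degree-2 polynomial over a field is irreducible iff it has no root). Hence m_α(x) = x^2 + 497.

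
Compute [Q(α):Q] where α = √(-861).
[Q(α):Q] = 2

[Q(α):Q] equals the degree of the minimal polynomial of α. Here α^2 = -861 and x^2 + 861 is irreducible (d = -861 is squarefree, ≠ 1, hence not a square), so deg(m_α) = 2. Thus [Q(α):Q] = 2.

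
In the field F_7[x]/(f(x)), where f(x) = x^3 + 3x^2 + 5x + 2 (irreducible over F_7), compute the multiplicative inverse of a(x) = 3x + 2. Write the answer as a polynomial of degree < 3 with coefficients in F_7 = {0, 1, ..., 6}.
a(x)^(-1) ≡ 2x^2 + 3 (mod f(x))

Since f is irreducible over F_7, F_7[x]/(f) is a field and a(x) ≠ 0 has an inverse. Apply the extended Euclidean algorithm to f(x) and a(x) in F_7[x]: f(x) = (5x^2 + 4)·a(x) + (1). The last nonzero remainder is the constant 1 = gcd(f, a) in F_7. Back-substituting through the division chain expresses 1 = s(x)·a(x) + t(x)·f(x) with s(x) ≡ 2x^2 + 3 (mod f), so a(x)^(-1) ≡ s(x) = 2x^2 + 3 (mod f). Check: (3x + 2)·(2x^2 + 3) = 6x^3 + 4x^2 + 2x + 6 ≡ 1 (mod x^3 + 3x^2 + 5x + 2).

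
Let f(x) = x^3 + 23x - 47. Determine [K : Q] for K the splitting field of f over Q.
[K : Q] = 6

By the rational root test, any rational root of the monic integer polynomial f(x) = x^3 + 23x - 47 must be an integer dividing the constant term -47, i.e. one of ±{1, 47}. Evaluating: f(1) = -23, f(-1) = -71, f(47) = 104857, f(-47) = -104951; none is 0, so f has no rational root and is therefore irreducible over Q (a cubic with no linear factor over a field is irreducible). For an irreducible cubic, the Galois group is A_3 or S_3 according as the discriminant disc(f) = -4a^3 - 27b^2 = -4·(23)^3 - 27·(-47)^2 = -108311 is or is not a square in Q. Here disc(f) = -108311 is not a perfect square in Q, so the Galois group of f over Q is not contained in A_3 and must be all of S_3. The splitting field has degree |S_3| = 6 over Q, so [K : Q] = 6.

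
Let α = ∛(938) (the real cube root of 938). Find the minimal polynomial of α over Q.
m_α(x) = x^3 - 938

α satisfies α^3 = 938, so x^3 - 938 annihilates α. By the rational root test, a rational root p/q (in lowest terms) of x^3 - 938 would satisfy p^3 = 938 q^3, forcing q = 1 and p^3 = 938; but 938 is not a perfect cube, contradiction. A monic cubic over Q with no rational root is irreducible (any nontrivial factorization would include a linear factor). Hence x^3 - 938 is the minimal polynomial of α, and in particular [Q(α):Q] = 3.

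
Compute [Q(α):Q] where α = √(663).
[Q(α):Q] = 2

[Q(α):Q] equals the degree of the minimal polynomial of α. Here α^2 = 663 and x^2 - 663 is irreducible (d = 663 is squarefree, ≠ 1, hence not a square), so deg(m_α) = 2. Thus [Q(α):Q] = 2.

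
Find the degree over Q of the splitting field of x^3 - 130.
[K : Q] = 6

The roots of x^3 - 130 are ∛130, ω∛130, ω^2∛130 where ω = e^(2πi/3) is a primitive cube root of unity, so K = Q(∛130, ω). Now [Q(∛130):Q] = 3 (since 130 is not a perfect cube, x^3 - 130 is irreducible) and [Q(ω):Q] = 2. Both 2 and 3 divide [K:Q], and [K:Q] ≤ 3·2 = 6, so [K:Q] = 6. (Equivalently: Q(∛130) ⊂ R but ω ∉ R, so [K : Q(∛130)] = 2.)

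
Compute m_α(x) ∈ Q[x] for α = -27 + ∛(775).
m_α(x) = x^3 + 81x^2 + 2187x + 18908

Set β = α + 27 = ∛(775), so β^3 = 775. Then (α + 27)^3 - 775 = 0, i.e. α is a root of g(x) = (x + 27)^3 - 775 = x^3 + 81x^2 + 2187x + 18908. Since g(x) = h(x + 27) where h(x) = x^3 - 775, and h is irreducible over Q (because 775 is not a perfect cube, so h has no rational root, and a monic cubic with no rational root is irreducible), g is also irreducible (irreducibility is preserved under the substitution x → x + 27). Hence m_α(x) = x^3 + 81x^2 + 2187x + 18908.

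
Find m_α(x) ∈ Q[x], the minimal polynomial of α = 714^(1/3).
m_α(x) = x^3 - 714

α satisfies α^3 = 714, so x^3 - 714 annihilates α. By the rational root test, a rational root p/q (in lowest terms) of x^3 - 714 would satisfy p^3 = 714 q^3, forcing q = 1 and p^3 = 714; but 714 is not a perfect cube, contradiction. A monic cubic over Q with no rational root is irreducible (any nontrivial factorization would include a linear factor). Hence x^3 - 714 is the minimal polynomial of α, and in particular [Q(α):Q] = 3.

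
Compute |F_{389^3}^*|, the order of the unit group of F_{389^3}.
|F_{389^3}^*| = 58863868

F_{389^3} has 389^3 = 58863869 elements; its multiplicative group consists of all nonzero elements, so |F_{389^3}^*| = 58863869 - 1 = 58863868. (It is cyclic since any finite subgroup of the multiplicative group of a field is cyclic.)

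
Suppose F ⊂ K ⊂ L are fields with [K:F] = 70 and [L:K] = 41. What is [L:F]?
[L:F] = 2870

The tower law says that for any tower of field extensions F ⊂ K ⊂ L with finite degrees, [L:F] = [L:K] · [K:F]. Here this gives [L:F] = 41 · 70 = 2870.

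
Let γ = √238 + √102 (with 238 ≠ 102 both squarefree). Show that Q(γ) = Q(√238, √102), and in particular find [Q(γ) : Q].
[Q(γ) : Q] = 4 (equivalently, Q(γ) = Q(√238, √102))

Obviously Q(γ) ⊆ Q(√238, √102), and [Q(√238, √102):Q] = 4 (since 238, 102 are distinct squarefree integers > 1 with 24276 not a perfect square). To show equality we compute the minimal polynomial of γ. From γ = √238 + √102: γ^2 = 238 + 2√(24276) + 102 = 340 + 2√(24276), so γ^2 - 340 = 2√(24276); squaring, (γ^2 - 340)^2 = 4·24276, i.e. γ^4 - 680γ^2 + 115600 - 97104 = 0, i.e. γ^4 - 680γ^2 + 18496 = 0. So γ is a root of x^4 - 680x^2 + 18496. This polynomial is irreducible over Q: it has no rational root (each ±√238 ± √102 is irrational), and any factorization into two quadratics over Q would force √(24276) ∈ Q (pairing opposite roots) or √238, √102 ∈ Q (other pairings), all impossible. Hence [Q(γ):Q] = 4 = [Q(√238, √102):Q], so Q(γ) = Q(√238, √102).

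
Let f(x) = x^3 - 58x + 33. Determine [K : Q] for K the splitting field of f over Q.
[K : Q] = 6

By the rational root test, any rational root of the monic integer polynomial f(x) = x^3 - 58x + 33 must be an integer dividing the constant term 33, i.e. one of ±{1, 3, 11, 33}. Evaluating: f(1) = -24, f(-1) = 90, f(3) = -114, f(-3) = 180, f(11) = 726, f(-11) = -660, f(33) = 34056, f(-33) = -33990; none is 0, so f has no rational root and is therefore irreducible over Q (a cubic with no linear factor over a field is irreducible). For an irreducible cubic, the Galois group is A_3 or S_3 according as the discriminant disc(f) = -4a^3 - 27b^2 = -4·(-58)^3 - 27·(33)^2 = 751045 is or is not a square in Q. Here disc(f) = 751045 is not a perfect square in Q, so the Galois group of f over Q is not contained in A_3 and must be all of S_3. The splitting field has degree |S_3| = 6 over Q, so [K : Q] = 6.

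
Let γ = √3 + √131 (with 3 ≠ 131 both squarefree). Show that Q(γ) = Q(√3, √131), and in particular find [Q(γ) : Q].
[Q(γ) : Q] = 4 (equivalently, Q(γ) = Q(√3, √131))

Obviously Q(γ) ⊆ Q(√3, √131), and [Q(√3, √131):Q] = 4 (since 3, 131 are distinct squarefree integers > 1 with 393 not a perfect square). To show equality we compute the minimal polynomial of γ. From γ = √3 + √131: γ^2 = 3 + 2√(393) + 131 = 134 + 2√(393), so γ^2 - 134 = 2√(393); squaring, (γ^2 - 134)^2 = 4·393, i.e. γ^4 - 268γ^2 + 17956 - 1572 = 0, i.e. γ^4 - 268γ^2 + 16384 = 0. So γ is a root of x^4 - 268x^2 + 16384. This polynomial is irreducible over Q: it has no rational root (each ±√3 ± √131 is irrational), and any factorization into two quadratics over Q would force √(393) ∈ Q (pairing opposite roots) or √3, √131 ∈ Q (other pairings), all impossible. Hence [Q(γ):Q] = 4 = [Q(√3, √131):Q], so Q(γ) = Q(√3, √131).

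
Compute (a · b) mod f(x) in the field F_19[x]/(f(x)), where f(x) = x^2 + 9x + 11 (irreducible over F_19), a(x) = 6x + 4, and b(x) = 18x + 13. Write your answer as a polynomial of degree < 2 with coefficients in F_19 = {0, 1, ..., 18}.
a · b ≡ 14x + 4 (mod f(x))

Multiply in F_19[x]: a(x)·b(x) = (6x + 4)·(18x + 13) = 13x^2 + 17x + 14. This has degree ≥ 2, so divide by f(x) over F_19: 13x^2 + 17x + 14 = (13)·(x^2 + 9x + 11) + (14x + 4). Hence a·b ≡ 14x + 4 (mod f). (F_19[x]/(f) is a field with 19^2 = 361 elements since f is irreducible of degree 2.)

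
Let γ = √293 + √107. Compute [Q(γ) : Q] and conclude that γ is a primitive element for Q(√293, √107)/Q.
[Q(γ) : Q] = 4 (equivalently, Q(γ) = Q(√293, √107))

Obviously Q(γ) ⊆ Q(√293, √107), and [Q(√293, √107):Q] = 4 (since 293, 107 are distinct squarefree integers > 1 with 31351 not a perfect square). To show equality we compute the minimal polynomial of γ. From γ = √293 + √107: γ^2 = 293 + 2√(31351) + 107 = 400 + 2√(31351), so γ^2 - 400 = 2√(31351); squaring, (γ^2 - 400)^2 = 4·31351, i.e. γ^4 - 800γ^2 + 160000 - 125404 = 0, i.e. γ^4 - 800γ^2 + 34596 = 0. So γ is a root of x^4 - 800x^2 + 34596. This polynomial is irreducible over Q: it has no rational root (each ±√293 ± √107 is irrational), and any factorization into two quadratics over Q would force √(31351) ∈ Q (pairing opposite roots) or √293, √107 ∈ Q (other pairings), all impossible. Hence [Q(γ):Q] = 4 = [Q(√293, √107):Q], so Q(γ) = Q(√293, √107).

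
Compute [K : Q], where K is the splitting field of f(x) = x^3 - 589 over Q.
[K : Q] = 6

The roots of x^3 - 589 are ∛589, ω∛589, ω^2∛589 where ω = e^(2πi/3) is a primitive cube root of unity, so K = Q(∛589, ω). Now [Q(∛589):Q] = 3 (since 589 is not a perfect cube, x^3 - 589 is irreducible) and [Q(ω):Q] = 2. Both 2 and 3 divide [K:Q], and [K:Q] ≤ 3·2 = 6, so [K:Q] = 6. (Equivalently: Q(∛589) ⊂ R but ω ∉ R, so [K : Q(∛589)] = 2.)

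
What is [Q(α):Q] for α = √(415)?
[Q(α):Q] = 2

[Q(α):Q] equals the degree of the minimal polynomial of α. Here α^2 = 415 and x^2 - 415 is irreducible (d = 415 is squarefree, ≠ 1, hence not a square), so deg(m_α) = 2. Thus [Q(α):Q] = 2.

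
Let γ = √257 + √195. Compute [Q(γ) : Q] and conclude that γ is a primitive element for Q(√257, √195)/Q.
[Q(γ) : Q] = 4 (equivalently, Q(γ) = Q(√257, √195))

Obviously Q(γ) ⊆ Q(√257, √195), and [Q(√257, √195):Q] = 4 (since 257, 195 are distinct squarefree integers > 1 with 50115 not a perfect square). To show equality we compute the minimal polynomial of γ. From γ = √257 + √195: γ^2 = 257 + 2√(50115) + 195 = 452 + 2√(50115), so γ^2 - 452 = 2√(50115); squaring, (γ^2 - 452)^2 = 4·50115, i.e. γ^4 - 904γ^2 + 204304 - 200460 = 0, i.e. γ^4 - 904γ^2 + 3844 = 0. So γ is a root of x^4 - 904x^2 + 3844. This polynomial is irreducible over Q: it has no rational root (each ±√257 ± √195 is irrational), and any factorization into two quadratics over Q would force √(50115) ∈ Q (pairing opposite roots) or √257, √195 ∈ Q (other pairings), all impossible. Hence [Q(γ):Q] = 4 = [Q(√257, √195):Q], so Q(γ) = Q(√257, √195).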